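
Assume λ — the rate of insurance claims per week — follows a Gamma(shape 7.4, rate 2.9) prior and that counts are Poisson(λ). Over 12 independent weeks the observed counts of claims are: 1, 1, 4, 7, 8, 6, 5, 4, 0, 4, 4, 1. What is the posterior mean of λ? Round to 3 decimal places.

Total count ∑xᵢ = 45 over n = 12 weeks.
Gamma is conjugate to the Poisson likelihood: posterior is Gamma(shape = 7.4+45 = 52.4, rate = 2.9+12 = 14.9).
E[λ | data] = 52.4/14.9 = 3.517.

Posterior mean ≈ 3.517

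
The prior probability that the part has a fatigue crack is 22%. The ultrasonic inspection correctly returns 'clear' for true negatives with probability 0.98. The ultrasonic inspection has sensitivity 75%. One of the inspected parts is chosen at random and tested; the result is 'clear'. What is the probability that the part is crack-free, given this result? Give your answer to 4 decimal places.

P(¬H | E) ≈ 0.9329

Write H for 'the part has a fatigue crack'. Prior odds H:¬H = 0.22/0.78 = 0.28205. For the 'clear' outcome, the likelihood ratio is 0.25/0.98 = 0.25510.
Posterior odds = 0.28205 × 0.25510 = 0.071952, so P(H|E) = 0.071952/(1+0.071952) = 0.0671. Then P(¬H|E) = 1 − 0.0671 = 0.9329.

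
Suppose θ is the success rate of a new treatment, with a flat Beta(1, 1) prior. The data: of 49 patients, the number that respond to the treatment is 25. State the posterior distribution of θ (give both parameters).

Observing 25 successes and 24 failures updates Beta(1, 1) by adding the success and failure counts to the two shape parameters: α = 1+25 = 26, β = 1+24 = 25.

Posterior: Beta(26, 25)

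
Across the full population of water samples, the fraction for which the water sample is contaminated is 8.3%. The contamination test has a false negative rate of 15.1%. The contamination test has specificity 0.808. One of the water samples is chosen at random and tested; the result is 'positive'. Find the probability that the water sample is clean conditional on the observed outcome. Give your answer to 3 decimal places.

Write H for 'the water sample is contaminated'. Prior odds H:¬H = 0.083/0.917 = 0.090513. For the 'positive' outcome, the likelihood ratio is 0.849/0.192 = 4.4219.
Posterior odds = 0.090513 × 4.4219 = 0.40024, so P(H|E) = 0.40024/(1+0.40024) = 0.286. Then P(¬H|E) = 1 − 0.286 = 0.714.

P(¬H | E) ≈ 0.714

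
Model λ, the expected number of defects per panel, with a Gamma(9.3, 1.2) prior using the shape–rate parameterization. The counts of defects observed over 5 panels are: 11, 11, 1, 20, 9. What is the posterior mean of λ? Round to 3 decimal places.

Posterior mean ≈ 9.887

The Poisson likelihood adds the total count to the shape and the number of exposure periods to the rate. Here ∑xᵢ = 52 and n = 5, so shape 9.3→61.3 and rate 1.2→6.2.
E[λ | data] = 61.3/6.2 = 9.887.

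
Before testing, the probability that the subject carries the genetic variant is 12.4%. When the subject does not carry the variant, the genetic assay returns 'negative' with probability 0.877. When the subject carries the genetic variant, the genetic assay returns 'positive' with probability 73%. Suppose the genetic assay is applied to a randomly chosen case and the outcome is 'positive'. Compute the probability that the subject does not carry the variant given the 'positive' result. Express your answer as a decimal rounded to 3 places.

Write H for 'the subject carries the genetic variant'. Prior odds H:¬H = 0.124/0.876 = 0.14155. For the 'positive' outcome, the likelihood ratio is 0.73/0.123 = 5.9350.
Posterior odds = 0.14155 × 5.9350 = 0.84011, so P(H|E) = 0.84011/(1+0.84011) = 0.457. Then P(¬H|E) = 1 − 0.457 = 0.543.

P(¬H | E) ≈ 0.543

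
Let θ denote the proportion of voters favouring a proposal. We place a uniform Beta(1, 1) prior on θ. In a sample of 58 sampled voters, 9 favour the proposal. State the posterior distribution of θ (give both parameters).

Posterior: Beta(10, 50)

The binomial likelihood is conjugate to the Beta prior: with 9 successes and 49 failures, the posterior is Beta(1+9, 1+49) = Beta(10, 50).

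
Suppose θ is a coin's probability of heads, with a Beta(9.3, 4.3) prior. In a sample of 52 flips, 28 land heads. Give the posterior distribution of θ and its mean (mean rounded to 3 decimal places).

Posterior: Beta(37.3, 28.3); mean ≈ 0.569

The binomial likelihood is conjugate to the Beta prior: with 28 successes and 24 failures, the posterior is Beta(9.3+28, 4.3+24) = Beta(37.3, 28.3).
Posterior mean = α/(α+β) = 37.3/65.6 = 0.569.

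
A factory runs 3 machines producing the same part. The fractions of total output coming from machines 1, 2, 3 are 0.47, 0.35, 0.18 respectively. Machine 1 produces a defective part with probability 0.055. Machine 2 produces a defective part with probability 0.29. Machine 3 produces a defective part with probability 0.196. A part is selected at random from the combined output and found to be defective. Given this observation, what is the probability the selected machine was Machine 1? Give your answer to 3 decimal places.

Posterior probability ≈ 0.159

Tabulate prior·likelihood by source: [1] prior 0.47, lik 0.055, product 0.02585; [2] prior 0.35, lik 0.29, product 0.1015; [3] prior 0.18, lik 0.196, product 0.03528.
Normalizing constant = 0.16263; the posterior for Machine 1 is its product over the sum, 0.02585/0.16263 = 0.159.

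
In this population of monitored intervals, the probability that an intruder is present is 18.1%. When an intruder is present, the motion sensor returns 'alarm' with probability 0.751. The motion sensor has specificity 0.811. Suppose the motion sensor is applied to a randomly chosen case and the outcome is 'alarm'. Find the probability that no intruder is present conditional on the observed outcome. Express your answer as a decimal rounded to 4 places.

P(¬H | E) ≈ 0.5324

Let H be the event that an intruder is present. P(H) = 0.181, so P(¬H) = 0.819. With E the 'alarm' result, P(E|H) = 0.751 and P(E|¬H) = 0.189.
P(E) = 0.751·0.181 + 0.189·0.819 = 0.13593 + 0.15479 = 0.29072.
By Bayes' theorem, P(H|E) = 0.13593 / 0.29072 = 0.4676. Hence P(¬H|E) = 1 − 0.4676 = 0.5324.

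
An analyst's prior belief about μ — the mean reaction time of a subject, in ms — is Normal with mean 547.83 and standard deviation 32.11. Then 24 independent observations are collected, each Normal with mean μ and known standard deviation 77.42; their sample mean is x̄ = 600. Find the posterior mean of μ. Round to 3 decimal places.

Prior precision 1/τ₀² = 1/32.11² = 0.00096988; data precision n/σ² = 24/77.42² = 0.00400410.
Posterior precision = 0.00096988 + 0.00400410 = 0.00497398.
Posterior mean = (0.00096988·547.83 + 0.00400410·600) / 0.00497398 = 589.827.

Posterior mean ≈ 589.827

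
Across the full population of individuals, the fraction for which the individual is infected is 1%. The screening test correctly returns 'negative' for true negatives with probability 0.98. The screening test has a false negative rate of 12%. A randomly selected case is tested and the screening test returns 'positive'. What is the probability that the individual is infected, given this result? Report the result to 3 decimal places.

Write H for 'the individual is infected'. Prior odds H:¬H = 0.01/0.99 = 0.010101. For the 'positive' outcome, the likelihood ratio is 0.88/0.02 = 44.000.
Posterior odds = 0.010101 × 44.000 = 0.44444, so P(H|E) = 0.44444/(1+0.44444) = 0.308.

P(H | E) ≈ 0.308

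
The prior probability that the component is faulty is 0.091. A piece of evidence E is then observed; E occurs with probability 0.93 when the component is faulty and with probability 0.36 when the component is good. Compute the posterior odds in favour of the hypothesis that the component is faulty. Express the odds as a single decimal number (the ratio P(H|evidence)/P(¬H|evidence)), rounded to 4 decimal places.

Prior odds = 0.091/(1−0.091) = 0.10011.
Likelihood ratio for E = 0.93/0.36 = 2.5833.
Posterior odds = prior odds × LR = 0.25862.

Posterior odds ≈ 0.2586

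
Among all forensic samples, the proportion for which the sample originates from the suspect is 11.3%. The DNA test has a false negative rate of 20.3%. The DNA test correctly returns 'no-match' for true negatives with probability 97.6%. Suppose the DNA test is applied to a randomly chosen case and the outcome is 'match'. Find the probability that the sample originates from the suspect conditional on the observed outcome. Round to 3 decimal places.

P(H | E) ≈ 0.809

Write H for 'the sample originates from the suspect'. Prior odds H:¬H = 0.113/0.887 = 0.12740. For the 'match' outcome, the likelihood ratio is 0.797/0.024 = 33.208.
Posterior odds = 0.12740 × 33.208 = 4.2306, so P(H|E) = 4.2306/(1+4.2306) = 0.809.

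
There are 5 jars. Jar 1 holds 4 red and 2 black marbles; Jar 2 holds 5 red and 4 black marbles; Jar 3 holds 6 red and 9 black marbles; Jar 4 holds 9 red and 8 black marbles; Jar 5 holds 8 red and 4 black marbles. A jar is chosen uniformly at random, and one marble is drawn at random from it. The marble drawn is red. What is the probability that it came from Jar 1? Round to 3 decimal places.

Posterior probability ≈ 0.237

Tabulate prior·likelihood by source: [1] prior 0.2, lik 0.6667, product 0.1333; [2] prior 0.2, lik 0.5556, product 0.1111; [3] prior 0.2, lik 0.4, product 0.08000; [4] prior 0.2, lik 0.5294, product 0.1059; [5] prior 0.2, lik 0.6667, product 0.1333.
Normalizing constant = 0.56366; the posterior for Jar 1 is its product over the sum, 0.1333/0.56366 = 0.237.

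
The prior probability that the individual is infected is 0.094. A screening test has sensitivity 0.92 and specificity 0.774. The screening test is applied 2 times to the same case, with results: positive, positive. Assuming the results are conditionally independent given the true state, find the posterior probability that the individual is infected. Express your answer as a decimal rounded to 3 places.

Posterior P(H) ≈ 0.632

Let H be the event that the individual is infected; start with P(H) = 0.094. P('positive'|H) = 0.92, P('positive'|¬H) = 0.226.
Update on result 1 ('positive'): P(H) ← 0.92·0.0940 / (0.92·0.0940 + 0.226·0.9060) = 0.086480/0.29124 = 0.2969.
Update on result 2 ('positive'): P(H) ← 0.92·0.2969 / (0.92·0.2969 + 0.226·0.7031) = 0.27319/0.43208 = 0.6323.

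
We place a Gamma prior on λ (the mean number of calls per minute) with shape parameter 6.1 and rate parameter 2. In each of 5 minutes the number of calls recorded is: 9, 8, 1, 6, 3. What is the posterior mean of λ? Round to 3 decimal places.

Total count ∑xᵢ = 27 over n = 5 minutes.
Gamma is conjugate to the Poisson likelihood: posterior is Gamma(shape = 6.1+27 = 33.1, rate = 2+5 = 7).
Posterior mean = shape/rate = 33.1/7 = 4.729.

Posterior mean ≈ 4.729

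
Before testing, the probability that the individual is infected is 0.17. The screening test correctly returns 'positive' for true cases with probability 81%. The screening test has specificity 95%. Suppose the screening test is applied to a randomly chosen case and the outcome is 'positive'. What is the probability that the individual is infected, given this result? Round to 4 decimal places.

Write H for 'the individual is infected'. Prior odds H:¬H = 0.17/0.83 = 0.20482. For the 'positive' outcome, the likelihood ratio is 0.81/0.05 = 16.200.
Posterior odds = 0.20482 × 16.200 = 3.3181, so P(H|E) = 3.3181/(1+3.3181) = 0.7684.

P(H | E) ≈ 0.7684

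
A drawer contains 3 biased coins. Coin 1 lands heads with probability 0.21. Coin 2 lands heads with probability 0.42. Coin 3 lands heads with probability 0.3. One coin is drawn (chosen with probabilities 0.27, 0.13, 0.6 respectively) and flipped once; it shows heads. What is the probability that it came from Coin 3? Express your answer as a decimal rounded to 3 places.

Posterior probability ≈ 0.618

Tabulate prior·likelihood by source: [1] prior 0.27, lik 0.21, product 0.05670; [2] prior 0.13, lik 0.42, product 0.05460; [3] prior 0.6, lik 0.3, product 0.1800.
Normalizing constant = 0.29130; the posterior for Coin 3 is its product over the sum, 0.1800/0.29130 = 0.618.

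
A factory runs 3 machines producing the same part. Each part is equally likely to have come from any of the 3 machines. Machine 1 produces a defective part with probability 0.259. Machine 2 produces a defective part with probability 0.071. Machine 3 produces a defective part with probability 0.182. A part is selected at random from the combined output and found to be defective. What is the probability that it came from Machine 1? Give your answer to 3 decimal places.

Posterior probability ≈ 0.506

Tabulate prior·likelihood by source: [1] prior 0.333333, lik 0.259, product 0.08633; [2] prior 0.333333, lik 0.071, product 0.02367; [3] prior 0.333333, lik 0.182, product 0.06067.
Normalizing constant = 0.17067; the posterior for Machine 1 is its product over the sum, 0.08633/0.17067 = 0.506.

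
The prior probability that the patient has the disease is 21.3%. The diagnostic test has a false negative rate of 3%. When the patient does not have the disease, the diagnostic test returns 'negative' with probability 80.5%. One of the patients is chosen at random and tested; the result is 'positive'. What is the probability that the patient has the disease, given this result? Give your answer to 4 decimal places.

Write H for 'the patient has the disease'. Prior odds H:¬H = 0.213/0.787 = 0.27065. For the 'positive' outcome, the likelihood ratio is 0.97/0.195 = 4.9744.
Posterior odds = 0.27065 × 4.9744 = 1.3463, so P(H|E) = 1.3463/(1+1.3463) = 0.5738.

P(H | E) ≈ 0.5738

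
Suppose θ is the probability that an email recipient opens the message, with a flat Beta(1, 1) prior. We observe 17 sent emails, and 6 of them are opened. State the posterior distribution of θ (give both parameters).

Observing 6 successes and 11 failures updates Beta(1, 1) by adding the success and failure counts to the two shape parameters: α = 1+6 = 7, β = 1+11 = 12.

Posterior: Beta(7, 12)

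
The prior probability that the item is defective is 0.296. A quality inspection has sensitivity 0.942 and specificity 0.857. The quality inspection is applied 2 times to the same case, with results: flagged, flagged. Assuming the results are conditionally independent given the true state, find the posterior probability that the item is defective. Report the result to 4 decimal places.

Let H be the event that the item is defective; start with P(H) = 0.296. P('flagged'|H) = 0.942, P('flagged'|¬H) = 0.143.
Update on result 1 ('flagged'): P(H) ← 0.942·0.2960 / (0.942·0.2960 + 0.143·0.7040) = 0.27883/0.37950 = 0.7347.
Update on result 2 ('flagged'): P(H) ← 0.942·0.7347 / (0.942·0.7347 + 0.143·0.2653) = 0.69211/0.73005 = 0.9480.

Posterior P(H) ≈ 0.9480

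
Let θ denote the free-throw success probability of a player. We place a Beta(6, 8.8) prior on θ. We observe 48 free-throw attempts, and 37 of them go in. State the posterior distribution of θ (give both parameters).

Posterior: Beta(43, 19.8)

Observing 37 successes and 11 failures updates Beta(6, 8.8) by adding the success and failure counts to the two shape parameters: α = 6+37 = 43, β = 8.8+11 = 19.8.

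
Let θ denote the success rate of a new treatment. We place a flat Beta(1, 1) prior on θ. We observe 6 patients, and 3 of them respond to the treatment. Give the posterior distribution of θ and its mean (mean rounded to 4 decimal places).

Posterior: Beta(4, 4); mean ≈ 0.5000

Observing 3 successes and 3 failures updates Beta(1, 1) by adding the success and failure counts to the two shape parameters: α = 1+3 = 4, β = 1+3 = 4.
Posterior mean = α/(α+β) = 4/8 = 0.5000.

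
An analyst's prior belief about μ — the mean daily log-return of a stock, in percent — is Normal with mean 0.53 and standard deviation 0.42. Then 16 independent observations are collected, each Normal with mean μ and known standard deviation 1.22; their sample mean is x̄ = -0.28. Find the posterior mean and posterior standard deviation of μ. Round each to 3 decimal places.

Prior precision 1/τ₀² = 1/0.42² = 5.66893; data precision n/σ² = 16/1.22² = 10.7498.
Posterior precision = 5.66893 + 10.7498 = 16.4187, giving posterior SD = 1/√16.4187 = 0.247.
Posterior mean = (5.66893·0.53 + 10.7498·-0.28) / 16.4187 = -0.000.

Posterior mean ≈ -0.000; posterior SD ≈ 0.247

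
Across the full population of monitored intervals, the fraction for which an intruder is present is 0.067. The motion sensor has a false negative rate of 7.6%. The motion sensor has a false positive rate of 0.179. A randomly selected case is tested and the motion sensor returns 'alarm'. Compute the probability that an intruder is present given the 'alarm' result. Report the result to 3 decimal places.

Write H for 'an intruder is present'. Prior odds H:¬H = 0.067/0.933 = 0.071811. For the 'alarm' outcome, the likelihood ratio is 0.924/0.179 = 5.1620.
Posterior odds = 0.071811 × 5.1620 = 0.37069, so P(H|E) = 0.37069/(1+0.37069) = 0.270.

P(H | E) ≈ 0.270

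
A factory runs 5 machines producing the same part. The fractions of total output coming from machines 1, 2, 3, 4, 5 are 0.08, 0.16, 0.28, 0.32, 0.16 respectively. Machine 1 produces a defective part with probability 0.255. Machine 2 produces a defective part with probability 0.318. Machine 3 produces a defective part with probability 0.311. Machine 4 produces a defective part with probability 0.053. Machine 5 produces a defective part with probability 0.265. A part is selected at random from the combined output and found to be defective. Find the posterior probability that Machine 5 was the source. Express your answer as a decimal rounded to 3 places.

Posterior probability ≈ 0.195

P(defective|M1) = 0.255; P(defective|M2) = 0.318; P(defective|M3) = 0.311; P(defective|M4) = 0.053; P(defective|M5) = 0.265.
Prior × likelihood for each source: 0.08·0.255=0.02040, 0.16·0.318=0.05088, 0.28·0.311=0.08708, 0.32·0.053=0.01696, 0.16·0.265=0.04240. Summing gives P(defective) = 0.21772.
P(Machine 5 | defective) = 0.04240 / 0.21772 = 0.195.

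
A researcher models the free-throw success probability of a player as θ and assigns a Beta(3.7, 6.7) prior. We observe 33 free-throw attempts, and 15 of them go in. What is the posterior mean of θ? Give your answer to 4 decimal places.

The binomial likelihood is conjugate to the Beta prior: with 15 successes and 18 failures, the posterior is Beta(3.7+15, 6.7+18) = Beta(18.7, 24.7).
E[θ | data] = 18.7/(18.7+24.7) = 0.4309.

Posterior mean ≈ 0.4309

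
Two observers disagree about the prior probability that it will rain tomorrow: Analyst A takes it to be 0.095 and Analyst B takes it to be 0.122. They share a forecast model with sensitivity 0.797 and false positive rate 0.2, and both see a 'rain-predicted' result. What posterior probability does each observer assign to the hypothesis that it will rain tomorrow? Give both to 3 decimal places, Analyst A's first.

Analyst A: 0.295; Analyst B: 0.356

P('+'|H) = 0.797, P('+'|¬H) = 0.2.
Analyst A: numerator 0.797·0.095 = 0.075715; evidence = 0.075715+0.2·0.905 = 0.25672; posterior = 0.295.
Analyst B: numerator 0.797·0.122 = 0.097234; evidence = 0.097234+0.2·0.878 = 0.27283; posterior = 0.356.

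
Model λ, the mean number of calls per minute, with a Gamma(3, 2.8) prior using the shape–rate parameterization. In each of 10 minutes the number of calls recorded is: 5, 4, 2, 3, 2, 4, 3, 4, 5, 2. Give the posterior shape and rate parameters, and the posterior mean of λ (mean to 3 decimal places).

The Poisson likelihood adds the total count to the shape and the number of exposure periods to the rate. Here ∑xᵢ = 34 and n = 10, so shape 3→37 and rate 2.8→12.8.
Posterior mean = shape/rate = 37/12.8 = 2.891.

Posterior: Gamma(shape=37, rate=12.8); mean ≈ 2.891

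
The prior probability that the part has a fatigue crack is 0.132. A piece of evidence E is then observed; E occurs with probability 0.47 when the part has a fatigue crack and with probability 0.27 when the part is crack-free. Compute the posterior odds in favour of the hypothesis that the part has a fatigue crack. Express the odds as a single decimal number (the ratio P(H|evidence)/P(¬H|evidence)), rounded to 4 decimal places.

Posterior odds ≈ 0.2647

Prior odds = 0.132/(1−0.132) = 0.15207.
Likelihood ratio for E = 0.47/0.27 = 1.7407.
Posterior odds = prior odds × LR = 0.26472.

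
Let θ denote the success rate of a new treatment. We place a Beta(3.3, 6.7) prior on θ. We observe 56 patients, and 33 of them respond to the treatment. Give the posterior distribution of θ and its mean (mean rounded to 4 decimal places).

Posterior: Beta(36.3, 29.7); mean ≈ 0.5500

The binomial likelihood is conjugate to the Beta prior: with 33 successes and 23 failures, the posterior is Beta(3.3+33, 6.7+23) = Beta(36.3, 29.7).
Posterior mean = α/(α+β) = 36.3/66 = 0.5500.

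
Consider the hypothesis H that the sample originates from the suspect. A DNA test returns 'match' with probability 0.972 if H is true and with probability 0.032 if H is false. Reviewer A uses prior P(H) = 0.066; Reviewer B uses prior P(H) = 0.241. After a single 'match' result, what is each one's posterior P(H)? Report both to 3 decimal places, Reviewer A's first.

Reviewer A: 0.682; Reviewer B: 0.906

The likelihood ratio for a 'match' result is 0.972/0.032 = 30.375.
Reviewer A: prior odds 0.066/0.934 = 0.070664; posterior odds 2.1464; posterior probability 0.682.
Reviewer B: prior odds 0.241/0.759 = 0.31752; posterior odds 9.6448; posterior probability 0.906.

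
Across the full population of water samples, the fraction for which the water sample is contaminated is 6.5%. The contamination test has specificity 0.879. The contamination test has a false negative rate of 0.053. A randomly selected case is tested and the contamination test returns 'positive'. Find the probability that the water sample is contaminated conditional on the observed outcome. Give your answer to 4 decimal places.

P(H | E) ≈ 0.3524

Write H for 'the water sample is contaminated'. Prior odds H:¬H = 0.065/0.935 = 0.069519. For the 'positive' outcome, the likelihood ratio is 0.947/0.121 = 7.8264.
Posterior odds = 0.069519 × 7.8264 = 0.54408, so P(H|E) = 0.54408/(1+0.54408) = 0.3524.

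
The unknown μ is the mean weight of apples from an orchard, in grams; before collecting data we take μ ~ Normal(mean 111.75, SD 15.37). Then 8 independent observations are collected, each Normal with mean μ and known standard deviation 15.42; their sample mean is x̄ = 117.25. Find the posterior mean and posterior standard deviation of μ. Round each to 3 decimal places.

With known σ, the Normal prior is conjugate. Weight on the data is w = (n/σ²)/(n/σ² + 1/τ₀²) = 0.0336451/(0.0336451+0.00423304) = 0.88825.
Posterior mean = w·x̄ + (1−w)·μ₀ = 0.88825·117.25 + 0.11175·111.75 = 116.635. Posterior variance = 1/(0.0336451+0.00423304) = 26.4005, so SD = 5.138.

Posterior mean ≈ 116.635; posterior SD ≈ 5.138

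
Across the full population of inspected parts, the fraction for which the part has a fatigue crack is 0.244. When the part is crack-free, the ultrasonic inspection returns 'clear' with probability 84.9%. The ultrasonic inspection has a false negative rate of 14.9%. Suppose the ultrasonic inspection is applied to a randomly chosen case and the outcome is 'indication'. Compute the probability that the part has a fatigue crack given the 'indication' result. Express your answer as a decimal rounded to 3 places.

Let H be the event that the part has a fatigue crack. P(H) = 0.244, so P(¬H) = 0.756. With E the 'indication' result, P(E|H) = 0.851 and P(E|¬H) = 0.151.
P(E) = 0.851·0.244 + 0.151·0.756 = 0.20764 + 0.11416 = 0.32180.
By Bayes' theorem, P(H|E) = 0.20764 / 0.32180 = 0.645.

P(H | E) ≈ 0.645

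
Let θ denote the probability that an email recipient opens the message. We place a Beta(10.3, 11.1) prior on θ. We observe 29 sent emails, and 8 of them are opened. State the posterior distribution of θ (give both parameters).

Posterior: Beta(18.3, 32.1)

The binomial likelihood is conjugate to the Beta prior: with 8 successes and 21 failures, the posterior is Beta(10.3+8, 11.1+21) = Beta(18.3, 32.1).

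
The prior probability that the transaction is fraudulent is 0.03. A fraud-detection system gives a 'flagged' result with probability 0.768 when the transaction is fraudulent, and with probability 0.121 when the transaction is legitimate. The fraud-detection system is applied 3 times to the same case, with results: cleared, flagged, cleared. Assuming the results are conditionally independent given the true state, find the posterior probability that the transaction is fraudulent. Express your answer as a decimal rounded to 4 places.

Posterior P(H) ≈ 0.0135

Let H be the event that the transaction is fraudulent; start with P(H) = 0.03. P('flagged'|H) = 0.768, P('flagged'|¬H) = 0.121.
Update on result 1 ('cleared'): P(H) ← 0.232·0.0300 / (0.232·0.0300 + 0.879·0.9700) = 0.0069600/0.85959 = 0.0081.
Update on result 2 ('flagged'): P(H) ← 0.768·0.0081 / (0.768·0.0081 + 0.121·0.9919) = 0.0062184/0.12624 = 0.0493.
Update on result 3 ('cleared'): P(H) ← 0.232·0.0493 / (0.232·0.0493 + 0.879·0.9507) = 0.011428/0.84713 = 0.0135.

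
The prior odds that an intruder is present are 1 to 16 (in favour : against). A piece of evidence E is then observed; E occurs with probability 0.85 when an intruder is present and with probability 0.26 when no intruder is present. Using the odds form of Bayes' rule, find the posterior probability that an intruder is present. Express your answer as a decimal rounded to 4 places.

Prior odds = 1/16 = 0.062500. In log-odds, ln(0.062500) = -2.7726.
Add log likelihood ratio: ln(3.2692) = 1.1846.
Posterior log-odds = -1.5880, so posterior odds = exp(-1.5880) = 0.20433. Converting, P(H|E) = 0.20433/1.2043 = 0.1697.

Posterior probability ≈ 0.1697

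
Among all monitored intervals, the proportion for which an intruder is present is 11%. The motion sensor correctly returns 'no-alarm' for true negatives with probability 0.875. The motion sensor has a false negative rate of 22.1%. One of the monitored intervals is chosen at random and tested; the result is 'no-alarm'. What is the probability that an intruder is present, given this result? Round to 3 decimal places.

Write H for 'an intruder is present'. Prior odds H:¬H = 0.11/0.89 = 0.12360. For the 'no-alarm' outcome, the likelihood ratio is 0.221/0.875 = 0.25257.
Posterior odds = 0.12360 × 0.25257 = 0.031217, so P(H|E) = 0.031217/(1+0.031217) = 0.030.

P(H | E) ≈ 0.030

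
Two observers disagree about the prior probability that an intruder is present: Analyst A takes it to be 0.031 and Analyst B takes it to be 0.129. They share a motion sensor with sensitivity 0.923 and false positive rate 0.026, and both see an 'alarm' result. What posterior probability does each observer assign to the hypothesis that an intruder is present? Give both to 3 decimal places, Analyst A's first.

P('+'|H) = 0.923, P('+'|¬H) = 0.026.
Analyst A: numerator 0.923·0.031 = 0.028613; evidence = 0.028613+0.026·0.969 = 0.053807; posterior = 0.532.
Analyst B: numerator 0.923·0.129 = 0.11907; evidence = 0.11907+0.026·0.871 = 0.14171; posterior = 0.840.

Analyst A: 0.532; Analyst B: 0.840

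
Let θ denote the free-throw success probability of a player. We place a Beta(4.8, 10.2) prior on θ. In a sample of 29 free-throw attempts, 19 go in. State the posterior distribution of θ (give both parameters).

Posterior: Beta(23.8, 20.2)

Observing 19 successes and 10 failures updates Beta(4.8, 10.2) by adding the success and failure counts to the two shape parameters: α = 4.8+19 = 23.8, β = 10.2+10 = 20.2.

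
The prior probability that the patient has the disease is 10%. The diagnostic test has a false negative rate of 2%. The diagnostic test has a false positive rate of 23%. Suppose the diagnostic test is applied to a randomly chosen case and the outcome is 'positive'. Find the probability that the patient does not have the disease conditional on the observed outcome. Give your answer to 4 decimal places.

P(¬H | E) ≈ 0.6787

Write H for 'the patient has the disease'. Prior odds H:¬H = 0.1/0.9 = 0.11111. For the 'positive' outcome, the likelihood ratio is 0.98/0.23 = 4.2609.
Posterior odds = 0.11111 × 4.2609 = 0.47343, so P(H|E) = 0.47343/(1+0.47343) = 0.3213. Then P(¬H|E) = 1 − 0.3213 = 0.6787.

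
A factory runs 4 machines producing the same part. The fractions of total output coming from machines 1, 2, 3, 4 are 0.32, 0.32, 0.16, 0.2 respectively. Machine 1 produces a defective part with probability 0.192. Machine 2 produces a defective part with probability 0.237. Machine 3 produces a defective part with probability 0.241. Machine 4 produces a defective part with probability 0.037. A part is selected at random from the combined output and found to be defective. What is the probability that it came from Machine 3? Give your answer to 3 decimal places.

Posterior probability ≈ 0.210

P(defective|M1) = 0.192; P(defective|M2) = 0.237; P(defective|M3) = 0.241; P(defective|M4) = 0.037.
Prior × likelihood for each source: 0.32·0.192=0.06144, 0.32·0.237=0.07584, 0.16·0.241=0.03856, 0.2·0.037=0.007400. Summing gives P(defective) = 0.18324.
P(Machine 3 | defective) = 0.03856 / 0.18324 = 0.210.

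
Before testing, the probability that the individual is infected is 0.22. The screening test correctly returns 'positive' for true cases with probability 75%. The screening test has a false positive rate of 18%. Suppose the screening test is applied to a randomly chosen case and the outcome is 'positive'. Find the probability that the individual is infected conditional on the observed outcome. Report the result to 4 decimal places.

Write H for 'the individual is infected'. Prior odds H:¬H = 0.22/0.78 = 0.28205. For the 'positive' outcome, the likelihood ratio is 0.75/0.18 = 4.1667.
Posterior odds = 0.28205 × 4.1667 = 1.1752, so P(H|E) = 1.1752/(1+1.1752) = 0.5403.

P(H | E) ≈ 0.5403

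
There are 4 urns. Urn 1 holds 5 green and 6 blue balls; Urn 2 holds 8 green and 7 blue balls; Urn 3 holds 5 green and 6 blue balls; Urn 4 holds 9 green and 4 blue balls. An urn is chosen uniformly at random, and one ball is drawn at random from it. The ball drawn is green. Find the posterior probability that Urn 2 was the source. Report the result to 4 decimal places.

Posterior probability ≈ 0.2498

P(green|Urn 1) = 0.4545; P(green|Urn 2) = 0.5333; P(green|Urn 3) = 0.4545; P(green|Urn 4) = 0.6923.
Prior × likelihood for each source: 0.25·0.4545=0.1136, 0.25·0.5333=0.1333, 0.25·0.4545=0.1136, 0.25·0.6923=0.1731. Summing gives P(green) = 0.53368.
P(Urn 2 | green) = 0.1333 / 0.53368 = 0.2498.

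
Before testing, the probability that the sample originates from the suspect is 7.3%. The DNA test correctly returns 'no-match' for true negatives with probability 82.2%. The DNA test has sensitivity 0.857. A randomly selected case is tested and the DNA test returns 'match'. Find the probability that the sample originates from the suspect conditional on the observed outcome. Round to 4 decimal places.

P(H | E) ≈ 0.2749

Let H be the event that the sample originates from the suspect. P(H) = 0.073, so P(¬H) = 0.927. With E the 'match' result, P(E|H) = 0.857 and P(E|¬H) = 0.178.
P(E) = 0.857·0.073 + 0.178·0.927 = 0.062561 + 0.16501 = 0.22757.
By Bayes' theorem, P(H|E) = 0.062561 / 0.22757 = 0.2749.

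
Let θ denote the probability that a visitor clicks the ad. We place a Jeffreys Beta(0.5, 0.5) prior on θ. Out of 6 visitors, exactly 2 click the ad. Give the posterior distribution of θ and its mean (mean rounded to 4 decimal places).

The binomial likelihood is conjugate to the Beta prior: with 2 successes and 4 failures, the posterior is Beta(0.5+2, 0.5+4) = Beta(2.5, 4.5).
E[θ | data] = 2.5/(2.5+4.5) = 0.3571.

Posterior: Beta(2.5, 4.5); mean ≈ 0.3571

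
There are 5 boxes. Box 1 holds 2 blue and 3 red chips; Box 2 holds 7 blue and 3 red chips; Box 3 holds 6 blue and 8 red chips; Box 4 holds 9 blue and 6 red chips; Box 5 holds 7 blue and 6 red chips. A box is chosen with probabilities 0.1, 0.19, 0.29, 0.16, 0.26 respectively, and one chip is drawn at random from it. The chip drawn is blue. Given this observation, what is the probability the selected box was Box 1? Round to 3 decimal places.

Posterior probability ≈ 0.075

Tabulate prior·likelihood by source: [1] prior 0.1, lik 0.4, product 0.04000; [2] prior 0.19, lik 0.7, product 0.1330; [3] prior 0.29, lik 0.4286, product 0.1243; [4] prior 0.16, lik 0.6, product 0.09600; [5] prior 0.26, lik 0.5385, product 0.1400.
Normalizing constant = 0.53329; the posterior for Box 1 is its product over the sum, 0.04000/0.53329 = 0.075.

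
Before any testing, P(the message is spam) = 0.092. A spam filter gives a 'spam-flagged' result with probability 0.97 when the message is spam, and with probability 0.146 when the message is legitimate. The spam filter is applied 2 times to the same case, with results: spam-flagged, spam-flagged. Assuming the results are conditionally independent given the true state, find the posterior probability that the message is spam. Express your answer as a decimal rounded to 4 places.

Posterior P(H) ≈ 0.8173

Let H be the event that the message is spam; start with P(H) = 0.092. P('spam-flagged'|H) = 0.97, P('spam-flagged'|¬H) = 0.146.
Update on result 1 ('spam-flagged'): P(H) ← 0.97·0.0920 / (0.97·0.0920 + 0.146·0.9080) = 0.089240/0.22181 = 0.4023.
Update on result 2 ('spam-flagged'): P(H) ← 0.97·0.4023 / (0.97·0.4023 + 0.146·0.5977) = 0.39026/0.47752 = 0.8173.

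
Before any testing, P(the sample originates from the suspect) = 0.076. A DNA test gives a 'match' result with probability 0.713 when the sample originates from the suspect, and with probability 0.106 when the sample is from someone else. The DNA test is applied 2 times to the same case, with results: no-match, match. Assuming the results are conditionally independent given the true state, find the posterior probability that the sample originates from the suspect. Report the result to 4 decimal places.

With H the event that the sample originates from the suspect, the joint likelihood of the observed sequence is P(data|H) = 0.287·0.713 = 0.20463 and P(data|¬H) = 0.894·0.106 = 0.094764.
Bayes: P(H|data) = 0.076·0.20463 / (0.076·0.20463 + 0.924·0.094764) = 0.015552/0.10311 = 0.1508.

Posterior P(H) ≈ 0.1508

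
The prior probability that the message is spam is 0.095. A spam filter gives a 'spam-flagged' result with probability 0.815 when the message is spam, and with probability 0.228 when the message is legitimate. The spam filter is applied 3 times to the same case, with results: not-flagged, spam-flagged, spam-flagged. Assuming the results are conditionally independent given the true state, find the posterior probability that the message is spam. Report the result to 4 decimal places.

Let H be the event that the message is spam; start with P(H) = 0.095. P('spam-flagged'|H) = 0.815, P('spam-flagged'|¬H) = 0.228.
Update on result 1 ('not-flagged'): P(H) ← 0.185·0.0950 / (0.185·0.0950 + 0.772·0.9050) = 0.017575/0.71624 = 0.0245.
Update on result 2 ('spam-flagged'): P(H) ← 0.815·0.0245 / (0.815·0.0245 + 0.228·0.9755) = 0.019998/0.24240 = 0.0825.
Update on result 3 ('spam-flagged'): P(H) ← 0.815·0.0825 / (0.815·0.0825 + 0.228·0.9175) = 0.067238/0.27643 = 0.2432.

Posterior P(H) ≈ 0.2432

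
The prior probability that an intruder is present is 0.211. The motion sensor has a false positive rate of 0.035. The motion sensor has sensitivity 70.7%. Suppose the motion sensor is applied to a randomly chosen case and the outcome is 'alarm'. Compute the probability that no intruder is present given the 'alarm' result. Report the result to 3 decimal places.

Write H for 'an intruder is present'. Prior odds H:¬H = 0.211/0.789 = 0.26743. For the 'alarm' outcome, the likelihood ratio is 0.707/0.035 = 20.200.
Posterior odds = 0.26743 × 20.200 = 5.4020, so P(H|E) = 5.4020/(1+5.4020) = 0.844. Then P(¬H|E) = 1 − 0.844 = 0.156.

P(¬H | E) ≈ 0.156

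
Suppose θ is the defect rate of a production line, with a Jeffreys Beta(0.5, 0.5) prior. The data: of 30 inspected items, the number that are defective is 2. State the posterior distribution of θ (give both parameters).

The binomial likelihood is conjugate to the Beta prior: with 2 successes and 28 failures, the posterior is Beta(0.5+2, 0.5+28) = Beta(2.5, 28.5).

Posterior: Beta(2.5, 28.5)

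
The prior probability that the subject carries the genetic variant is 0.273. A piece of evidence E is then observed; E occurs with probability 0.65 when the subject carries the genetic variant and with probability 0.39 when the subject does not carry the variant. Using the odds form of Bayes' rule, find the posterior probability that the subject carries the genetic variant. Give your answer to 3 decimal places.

Prior odds = 0.273/(1−0.273) = 0.37552. In log-odds, ln(0.37552) = -0.97945.
Add log likelihood ratio: ln(1.6667) = 0.51083.
Posterior log-odds = -0.46863, so posterior odds = exp(-0.46863) = 0.62586. Converting, P(H|E) = 0.62586/1.6259 = 0.385.

Posterior probability ≈ 0.385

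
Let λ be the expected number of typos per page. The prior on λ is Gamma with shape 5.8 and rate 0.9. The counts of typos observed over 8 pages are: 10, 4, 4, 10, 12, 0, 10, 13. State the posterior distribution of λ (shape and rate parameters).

Posterior: Gamma(shape=68.8, rate=8.9)

The Poisson likelihood adds the total count to the shape and the number of exposure periods to the rate. Here ∑xᵢ = 63 and n = 8, so shape 5.8→68.8 and rate 0.9→8.9.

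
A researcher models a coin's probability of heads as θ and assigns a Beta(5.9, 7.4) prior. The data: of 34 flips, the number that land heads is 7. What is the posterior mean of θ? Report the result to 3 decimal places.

Posterior mean ≈ 0.273

The binomial likelihood is conjugate to the Beta prior: with 7 successes and 27 failures, the posterior is Beta(5.9+7, 7.4+27) = Beta(12.9, 34.4).
E[θ | data] = 12.9/(12.9+34.4) = 0.273.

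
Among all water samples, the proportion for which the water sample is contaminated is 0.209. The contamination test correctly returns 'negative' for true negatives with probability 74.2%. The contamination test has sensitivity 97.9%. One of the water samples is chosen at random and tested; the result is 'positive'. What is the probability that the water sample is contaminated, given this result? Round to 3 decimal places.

P(H | E) ≈ 0.501

Let H be the event that the water sample is contaminated. P(H) = 0.209, so P(¬H) = 0.791. With E the 'positive' result, P(E|H) = 0.979 and P(E|¬H) = 0.258.
P(E) = 0.979·0.209 + 0.258·0.791 = 0.20461 + 0.20408 = 0.40869.
By Bayes' theorem, P(H|E) = 0.20461 / 0.40869 = 0.501.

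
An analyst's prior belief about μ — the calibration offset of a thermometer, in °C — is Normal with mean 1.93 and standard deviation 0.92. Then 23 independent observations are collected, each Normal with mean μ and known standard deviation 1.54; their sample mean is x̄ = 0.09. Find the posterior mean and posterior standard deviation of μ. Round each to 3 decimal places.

With known σ, the Normal prior is conjugate. Weight on the data is w = (n/σ²)/(n/σ² + 1/τ₀²) = 9.69809/(9.69809+1.18147) = 0.89140.
Posterior mean = w·x̄ + (1−w)·μ₀ = 0.89140·0.09 + 0.10860·1.93 = 0.290. Posterior variance = 1/(9.69809+1.18147) = 0.0919154, so SD = 0.303.

Posterior mean ≈ 0.290; posterior SD ≈ 0.303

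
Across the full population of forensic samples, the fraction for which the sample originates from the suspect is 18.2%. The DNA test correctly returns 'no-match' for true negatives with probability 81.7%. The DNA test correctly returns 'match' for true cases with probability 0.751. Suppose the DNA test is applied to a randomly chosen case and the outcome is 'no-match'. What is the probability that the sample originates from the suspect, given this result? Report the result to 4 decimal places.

P(H | E) ≈ 0.0635

Let H be the event that the sample originates from the suspect. P(H) = 0.182, so P(¬H) = 0.818. With E the 'no-match' result, P(E|H) = 0.249 and P(E|¬H) = 0.817.
P(E) = 0.249·0.182 + 0.817·0.818 = 0.045318 + 0.66831 = 0.71362.
By Bayes' theorem, P(H|E) = 0.045318 / 0.71362 = 0.0635.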